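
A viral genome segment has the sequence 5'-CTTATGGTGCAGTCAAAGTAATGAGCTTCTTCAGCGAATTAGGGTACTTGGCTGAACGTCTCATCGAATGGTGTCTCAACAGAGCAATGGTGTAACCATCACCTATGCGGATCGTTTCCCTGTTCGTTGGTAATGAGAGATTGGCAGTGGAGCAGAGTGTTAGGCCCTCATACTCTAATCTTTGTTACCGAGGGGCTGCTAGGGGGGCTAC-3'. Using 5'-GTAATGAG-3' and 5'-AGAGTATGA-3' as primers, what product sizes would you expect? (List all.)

159 bp, 47 bp

The forward primer GTAATGAG matches the top strand at positions 18–25, 130–137.
The reverse primer's reverse complement is TCATACTCT, matching at positions 168–176.
Each forward site pairs with the reverse site to give a product ending at position 176: sizes 159, 47 bp.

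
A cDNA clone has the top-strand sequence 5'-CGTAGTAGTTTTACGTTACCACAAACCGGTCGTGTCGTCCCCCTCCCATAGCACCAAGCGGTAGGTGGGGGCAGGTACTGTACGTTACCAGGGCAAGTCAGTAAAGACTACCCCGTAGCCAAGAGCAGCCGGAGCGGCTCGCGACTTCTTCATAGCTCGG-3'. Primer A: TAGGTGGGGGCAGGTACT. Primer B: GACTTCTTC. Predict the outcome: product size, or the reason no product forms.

Primer A (TAGGTGGGGGCAGGTACT) matches the top strand at positions 62–79 (3' end points downstream).
Primer B (GACTTCTTC) also matches the top strand directly, at positions 143–151 — its reverse complement GAAGAAGTC is not present.
Both primers anneal to the bottom strand with 3' ends pointing the same way, so neither can prime synthesis back toward the other.

No product — both primers anneal to the same strand and extend in the same direction.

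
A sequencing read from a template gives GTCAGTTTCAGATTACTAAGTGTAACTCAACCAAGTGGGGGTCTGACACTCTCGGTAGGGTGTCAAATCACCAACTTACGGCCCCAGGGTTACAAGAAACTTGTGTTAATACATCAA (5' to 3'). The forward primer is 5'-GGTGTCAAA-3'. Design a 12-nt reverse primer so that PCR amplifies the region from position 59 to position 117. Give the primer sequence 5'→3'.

5'-TTGATGTATTAA-3'

The product's 3' end on the top strand is position 117.
The reverse primer anneals to the top strand over positions 106–117, i.e. to TTAATACATCAA.
Its sequence written 5'→3' is the reverse complement: TTGATGTATTAA.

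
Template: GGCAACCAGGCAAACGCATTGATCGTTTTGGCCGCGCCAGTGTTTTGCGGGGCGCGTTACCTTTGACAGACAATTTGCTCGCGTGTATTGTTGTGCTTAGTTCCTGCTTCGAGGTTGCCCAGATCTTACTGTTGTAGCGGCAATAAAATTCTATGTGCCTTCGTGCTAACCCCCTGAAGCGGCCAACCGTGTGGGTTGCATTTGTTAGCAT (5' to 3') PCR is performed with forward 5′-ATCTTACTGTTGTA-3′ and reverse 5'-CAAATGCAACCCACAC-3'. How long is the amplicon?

82 bp

Scanning the template, ATCTTACTGTTGTA occurs at positions 123–136; this primer anneals to the bottom strand there with its 3' end pointing downstream.
Taking the reverse complement of CAAATGCAACCCACAC gives GTGTGGGTTGCATTTG, found at positions 189–204 on the template; the primer anneals here to the top strand with its 3' end pointing upstream.
Product length = (reverse-primer end) − (forward-primer start) + 1 = 204 − 123 + 1 = 82 bp.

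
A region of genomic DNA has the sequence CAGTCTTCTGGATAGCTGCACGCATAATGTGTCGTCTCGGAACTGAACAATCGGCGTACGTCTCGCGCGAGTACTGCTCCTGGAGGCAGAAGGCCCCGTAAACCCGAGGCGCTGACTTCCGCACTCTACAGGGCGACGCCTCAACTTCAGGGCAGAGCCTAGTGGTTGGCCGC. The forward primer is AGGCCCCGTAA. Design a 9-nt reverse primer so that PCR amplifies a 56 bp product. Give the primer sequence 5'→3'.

5'-AGTTGAGGC-3'

The forward primer binds at positions 91–101, so a 56 bp product ends at position 91 + 56 − 1 = 146.
The reverse primer anneals to the top strand over positions 138–146, i.e. to GCCTCAACT.
Its sequence written 5'→3' is the reverse complement: AGTTGAGGC.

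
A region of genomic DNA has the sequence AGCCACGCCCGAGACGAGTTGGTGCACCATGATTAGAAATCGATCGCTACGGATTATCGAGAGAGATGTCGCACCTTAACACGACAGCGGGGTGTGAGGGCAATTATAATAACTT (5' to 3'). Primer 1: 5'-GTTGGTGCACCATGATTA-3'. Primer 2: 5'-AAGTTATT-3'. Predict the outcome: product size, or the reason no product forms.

Yes — a 98 bp product.

Primer 1 (GTTGGTGCACCATGATTA) matches the top strand at positions 18–35; it acts as a forward primer.
Primer 2's reverse complement is AATAACTT, matching the top strand at positions 108–115; it acts as a reverse primer.
The 3' ends face each other across positions 18–115, giving a 98 bp product.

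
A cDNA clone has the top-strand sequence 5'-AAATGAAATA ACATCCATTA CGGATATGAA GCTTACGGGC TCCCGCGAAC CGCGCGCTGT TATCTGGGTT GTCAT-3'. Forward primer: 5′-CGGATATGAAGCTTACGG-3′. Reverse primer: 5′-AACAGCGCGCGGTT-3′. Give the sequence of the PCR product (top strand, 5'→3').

Forward primer CGGATATGAAGCTTACGG is found on the top strand at positions 21–38.
Reverse complement of the reverse primer: AACCGCGCGCTGTT. This occurs on the top strand at positions 48–61.
The product is the template from position 21 through 61 (41 bp).

5'-CGGATATGAAGCTTACGGGCTCCCGCGAACCGCGCGCTGTT-3'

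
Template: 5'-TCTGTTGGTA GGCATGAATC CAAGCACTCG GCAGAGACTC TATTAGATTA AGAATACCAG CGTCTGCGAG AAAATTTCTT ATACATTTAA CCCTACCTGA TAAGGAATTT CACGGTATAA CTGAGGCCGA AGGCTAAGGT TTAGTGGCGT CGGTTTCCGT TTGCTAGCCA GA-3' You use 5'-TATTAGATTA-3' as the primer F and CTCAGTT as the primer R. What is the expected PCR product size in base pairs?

The forward primer matches the template at positions 41–50.
The reverse primer's reverse complement is AACTGAG, which matches the template at positions 119–125.
Product length = (reverse-primer end) − (forward-primer start) + 1 = 125 − 41 + 1 = 85 bp.

85 bp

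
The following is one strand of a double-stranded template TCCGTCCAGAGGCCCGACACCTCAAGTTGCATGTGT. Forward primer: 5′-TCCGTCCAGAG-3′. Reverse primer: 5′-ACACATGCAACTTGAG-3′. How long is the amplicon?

36 bp

Scanning the template, TCCGTCCAGAG occurs at positions 1–11; this primer anneals to the bottom strand there with its 3' end pointing downstream.
Reverse complement of the reverse primer: CTCAAGTTGCATGTGT. This occurs on the top strand at positions 21–36.
Product length = (reverse-primer end) − (forward-primer start) + 1 = 36 − 1 + 1 = 36 bp.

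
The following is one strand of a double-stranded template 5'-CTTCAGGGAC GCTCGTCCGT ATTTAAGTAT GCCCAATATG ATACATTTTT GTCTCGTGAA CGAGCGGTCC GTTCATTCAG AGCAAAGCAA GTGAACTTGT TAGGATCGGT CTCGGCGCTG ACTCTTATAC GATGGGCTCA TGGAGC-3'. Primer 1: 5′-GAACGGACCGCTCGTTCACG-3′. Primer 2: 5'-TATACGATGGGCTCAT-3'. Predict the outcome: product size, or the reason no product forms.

Primer 1 (GAACGGACCGCTCGTTCACG) has reverse complement CGTGAACGAGCGGTCCGTTC, which matches the top strand at positions 55–74; primer 1 anneals to the top strand there with its 3' end pointing upstream toward position 55.
Primer 2 (TATACGATGGGCTCAT) matches the top strand directly at positions 126–141; it anneals to the bottom strand with its 3' end pointing downstream toward position 141.
The 3' ends diverge (primer 1 extends toward position 1, primer 2 toward position 146), so the primers never converge on a shared product.

No product — the primers' 3' ends point away from each other.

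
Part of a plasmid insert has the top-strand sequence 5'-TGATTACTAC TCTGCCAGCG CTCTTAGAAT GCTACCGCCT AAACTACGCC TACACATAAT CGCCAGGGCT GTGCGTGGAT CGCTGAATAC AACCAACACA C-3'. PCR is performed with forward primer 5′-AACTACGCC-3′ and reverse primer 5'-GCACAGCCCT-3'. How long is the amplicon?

33 bp

Forward primer AACTACGCC is found on the top strand at positions 42–50.
Reverse complement of the reverse primer: AGGGCTGTGC. This occurs on the top strand at positions 65–74.
The product runs from position 42 to position 74, so its length is 74 − 42 + 1 = 33 bp.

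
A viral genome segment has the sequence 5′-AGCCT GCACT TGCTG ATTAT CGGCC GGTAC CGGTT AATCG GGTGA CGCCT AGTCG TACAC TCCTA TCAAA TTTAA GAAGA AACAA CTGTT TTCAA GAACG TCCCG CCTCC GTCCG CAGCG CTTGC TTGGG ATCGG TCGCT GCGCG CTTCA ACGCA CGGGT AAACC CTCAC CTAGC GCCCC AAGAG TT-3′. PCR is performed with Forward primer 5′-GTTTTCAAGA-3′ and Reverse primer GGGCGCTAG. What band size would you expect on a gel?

92 bp

Forward primer GTTTTCAAGA is found on the top strand at positions 88–97.
The reverse primer's reverse complement is CTAGCGCCC, which matches the template at positions 171–179.
The product runs from position 88 to position 179, so its length is 179 − 88 + 1 = 92 bp.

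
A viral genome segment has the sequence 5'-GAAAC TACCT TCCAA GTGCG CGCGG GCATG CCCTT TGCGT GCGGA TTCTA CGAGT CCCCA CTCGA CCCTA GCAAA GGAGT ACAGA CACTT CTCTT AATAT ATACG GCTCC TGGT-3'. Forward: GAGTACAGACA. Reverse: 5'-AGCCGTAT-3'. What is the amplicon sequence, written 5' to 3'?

The forward primer matches the template at positions 77–87.
Reverse complement of the reverse primer: ATACGGCT. This occurs on the top strand at positions 101–108.
The product is the template from position 77 through 108 (32 bp).

5'-GAGTACAGACACTTCTCTTAATATATACGGCT-3'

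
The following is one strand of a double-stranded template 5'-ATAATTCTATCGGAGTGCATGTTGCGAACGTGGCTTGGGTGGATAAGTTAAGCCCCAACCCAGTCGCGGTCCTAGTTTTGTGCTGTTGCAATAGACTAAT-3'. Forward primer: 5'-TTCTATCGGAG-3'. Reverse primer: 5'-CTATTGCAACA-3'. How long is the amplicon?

The forward primer matches the template at positions 5–15.
The reverse primer's reverse complement is TGTTGCAATAG, which matches the template at positions 84–94.
Amplicon spans positions 5–94: 90 bp.

90 bp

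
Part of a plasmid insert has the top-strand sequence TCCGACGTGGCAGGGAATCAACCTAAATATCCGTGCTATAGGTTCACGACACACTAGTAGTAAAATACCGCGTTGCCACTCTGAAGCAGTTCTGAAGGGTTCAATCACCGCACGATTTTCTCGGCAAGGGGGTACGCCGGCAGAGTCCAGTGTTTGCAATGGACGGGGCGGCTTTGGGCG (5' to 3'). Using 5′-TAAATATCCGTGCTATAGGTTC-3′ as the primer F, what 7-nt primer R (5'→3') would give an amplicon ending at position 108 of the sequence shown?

The forward primer binds at positions 24–45; the product's 3' end on the top strand is position 108.
The reverse primer anneals to the top strand over positions 102–108, i.e. to CAATCAC.
Its sequence written 5'→3' is the reverse complement: GTGATTG.

5'-GTGATTG-3'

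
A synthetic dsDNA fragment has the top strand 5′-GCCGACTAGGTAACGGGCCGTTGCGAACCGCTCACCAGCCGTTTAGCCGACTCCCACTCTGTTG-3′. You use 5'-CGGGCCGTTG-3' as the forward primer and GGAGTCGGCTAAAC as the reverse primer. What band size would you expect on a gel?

The forward primer matches the template at positions 14–23.
Taking the reverse complement of GGAGTCGGCTAAAC gives GTTTAGCCGACTCC, found at positions 41–54 on the template; the primer anneals here to the top strand with its 3' end pointing upstream.
Product length = (reverse-primer end) − (forward-primer start) + 1 = 54 − 14 + 1 = 41 bp.

41 bp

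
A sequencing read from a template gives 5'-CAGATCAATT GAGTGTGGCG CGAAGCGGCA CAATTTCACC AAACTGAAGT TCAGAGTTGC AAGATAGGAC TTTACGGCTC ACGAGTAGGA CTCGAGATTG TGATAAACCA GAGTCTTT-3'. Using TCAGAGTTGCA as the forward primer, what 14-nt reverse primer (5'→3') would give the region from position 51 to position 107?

5'-TTTATCACAATCTC-3'

The product's 3' end on the top strand is position 107.
The reverse primer anneals to the top strand over positions 94–107, i.e. to GAGATTGTGATAAA.
Its sequence written 5'→3' is the reverse complement: TTTATCACAATCTC.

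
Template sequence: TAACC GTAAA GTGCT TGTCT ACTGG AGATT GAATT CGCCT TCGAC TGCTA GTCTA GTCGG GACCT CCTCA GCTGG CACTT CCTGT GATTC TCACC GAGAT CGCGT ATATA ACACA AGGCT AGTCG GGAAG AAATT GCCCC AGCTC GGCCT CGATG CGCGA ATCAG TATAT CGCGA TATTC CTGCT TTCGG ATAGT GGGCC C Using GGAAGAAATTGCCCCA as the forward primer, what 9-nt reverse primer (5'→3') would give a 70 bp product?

The forward primer binds at positions 126–141, so a 70 bp product ends at position 126 + 70 − 1 = 195.
The reverse primer anneals to the top strand over positions 187–195, i.e. to TCGGATAGT.
Its sequence written 5'→3' is the reverse complement: ACTATCCGA.

5'-ACTATCCGA-3'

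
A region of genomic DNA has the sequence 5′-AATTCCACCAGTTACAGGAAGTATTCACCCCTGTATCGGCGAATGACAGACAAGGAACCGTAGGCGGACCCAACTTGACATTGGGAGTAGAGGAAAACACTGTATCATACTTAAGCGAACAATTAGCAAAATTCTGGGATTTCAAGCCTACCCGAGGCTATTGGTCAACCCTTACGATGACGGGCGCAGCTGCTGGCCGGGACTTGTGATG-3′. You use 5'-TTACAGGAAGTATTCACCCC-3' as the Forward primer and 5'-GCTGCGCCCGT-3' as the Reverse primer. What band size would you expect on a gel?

179 bp

Forward primer TTACAGGAAGTATTCACCCC is found on the top strand at positions 12–31.
Taking the reverse complement of GCTGCGCCCGT gives ACGGGCGCAGC, found at positions 180–190 on the template; the primer anneals here to the top strand with its 3' end pointing upstream.
Amplicon spans positions 12–190: 179 bp.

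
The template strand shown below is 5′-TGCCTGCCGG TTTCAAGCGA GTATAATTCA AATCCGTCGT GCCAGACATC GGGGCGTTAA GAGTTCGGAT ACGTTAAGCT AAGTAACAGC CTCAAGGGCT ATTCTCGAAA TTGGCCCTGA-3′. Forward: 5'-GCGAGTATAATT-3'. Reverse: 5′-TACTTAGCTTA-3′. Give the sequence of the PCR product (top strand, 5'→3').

5'-GCGAGTATAATTCAAATCCGTCGTGCCAGACATCGGGGCGTTAAGAGTTCGGATACGTTAAGCTAAGTA-3'

The forward primer matches the template at positions 17–28.
The reverse primer's reverse complement is TAAGCTAAGTA, which matches the template at positions 75–85.
The product is the template from position 17 through 85 (69 bp).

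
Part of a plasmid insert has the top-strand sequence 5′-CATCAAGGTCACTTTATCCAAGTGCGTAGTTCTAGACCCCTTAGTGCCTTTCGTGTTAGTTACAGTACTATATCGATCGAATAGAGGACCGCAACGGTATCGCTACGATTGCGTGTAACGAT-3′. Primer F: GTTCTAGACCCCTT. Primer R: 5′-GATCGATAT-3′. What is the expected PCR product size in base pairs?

Forward primer GTTCTAGACCCCTT is found on the top strand at positions 29–42.
Taking the reverse complement of GATCGATAT gives ATATCGATC, found at positions 70–78 on the template; the primer anneals here to the top strand with its 3' end pointing upstream.
Amplicon spans positions 29–78: 50 bp.

50 bp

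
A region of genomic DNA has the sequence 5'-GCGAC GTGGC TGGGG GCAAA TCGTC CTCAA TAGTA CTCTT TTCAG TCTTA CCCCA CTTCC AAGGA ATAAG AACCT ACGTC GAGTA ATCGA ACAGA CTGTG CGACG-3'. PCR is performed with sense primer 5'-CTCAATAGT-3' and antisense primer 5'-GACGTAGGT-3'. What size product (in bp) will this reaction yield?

55 bp

Scanning the template, CTCAATAGT occurs at positions 26–34; this primer anneals to the bottom strand there with its 3' end pointing downstream.
The reverse primer's reverse complement is ACCTACGTC, which matches the template at positions 72–80.
Amplicon spans positions 26–80: 55 bp.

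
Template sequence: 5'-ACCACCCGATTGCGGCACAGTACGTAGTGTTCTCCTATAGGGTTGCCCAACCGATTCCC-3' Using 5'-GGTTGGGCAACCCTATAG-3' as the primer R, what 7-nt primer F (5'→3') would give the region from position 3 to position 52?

The reverse primer's reverse complement CTATAGGGTTGCCCAACC matches the template at positions 35–52; the product starts at position 3.
The forward primer is identical to the top strand over positions 3–9: CACCCGA.

5'-CACCCGA-3'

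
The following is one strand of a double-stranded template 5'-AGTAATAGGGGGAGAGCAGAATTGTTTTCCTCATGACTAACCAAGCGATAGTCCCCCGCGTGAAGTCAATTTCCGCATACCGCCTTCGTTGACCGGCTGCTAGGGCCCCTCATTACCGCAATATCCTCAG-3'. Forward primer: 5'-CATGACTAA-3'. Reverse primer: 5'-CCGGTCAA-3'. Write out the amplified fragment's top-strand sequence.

5'-CATGACTAACCAAGCGATAGTCCCCCGCGTGAAGTCAATTTCCGCATACCGCCTTCGTTGACCGG-3'

Forward primer CATGACTAA is found on the top strand at positions 32–40.
Reverse complement of the reverse primer: TTGACCGG. This occurs on the top strand at positions 89–96.
The product is the template from position 32 through 96 (65 bp).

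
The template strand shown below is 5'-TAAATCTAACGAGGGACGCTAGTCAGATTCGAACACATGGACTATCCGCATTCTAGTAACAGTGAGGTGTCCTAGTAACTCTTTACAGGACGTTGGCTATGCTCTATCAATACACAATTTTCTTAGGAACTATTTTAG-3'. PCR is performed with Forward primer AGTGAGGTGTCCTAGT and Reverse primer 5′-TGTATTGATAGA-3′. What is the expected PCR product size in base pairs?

Forward primer AGTGAGGTGTCCTAGT is found on the top strand at positions 61–76.
Reverse complement of the reverse primer: TCTATCAATACA. This occurs on the top strand at positions 103–114.
The product runs from position 61 to position 114, so its length is 114 − 61 + 1 = 54 bp.

54 bp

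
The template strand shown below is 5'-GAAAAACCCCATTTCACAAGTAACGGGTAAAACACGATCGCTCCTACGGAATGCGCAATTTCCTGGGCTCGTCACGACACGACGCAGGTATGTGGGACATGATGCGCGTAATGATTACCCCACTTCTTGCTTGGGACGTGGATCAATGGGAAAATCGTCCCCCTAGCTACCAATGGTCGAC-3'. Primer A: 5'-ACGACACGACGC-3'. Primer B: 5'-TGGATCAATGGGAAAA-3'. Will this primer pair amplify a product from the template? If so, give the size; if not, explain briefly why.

No product — both primers anneal to the same strand and extend in the same direction.

Primer A (ACGACACGACGC) matches the top strand at positions 74–85 (3' end points downstream).
Primer B (TGGATCAATGGGAAAA) also matches the top strand directly, at positions 139–154 — its reverse complement TTTTCCCATTGATCCA is not present.
Both primers anneal to the bottom strand with 3' ends pointing the same way, so neither can prime synthesis back toward the other.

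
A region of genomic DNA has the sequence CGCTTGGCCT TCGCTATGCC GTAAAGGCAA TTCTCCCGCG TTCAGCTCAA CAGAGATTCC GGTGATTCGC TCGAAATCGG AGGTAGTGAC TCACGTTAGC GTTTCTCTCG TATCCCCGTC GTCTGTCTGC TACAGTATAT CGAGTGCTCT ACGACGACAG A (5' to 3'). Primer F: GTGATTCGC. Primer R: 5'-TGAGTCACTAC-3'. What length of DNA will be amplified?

Forward primer GTGATTCGC is found on the top strand at positions 62–70.
The reverse primer's reverse complement is GTAGTGACTCA, which matches the template at positions 83–93.
Amplicon spans positions 62–93: 32 bp.

32 bp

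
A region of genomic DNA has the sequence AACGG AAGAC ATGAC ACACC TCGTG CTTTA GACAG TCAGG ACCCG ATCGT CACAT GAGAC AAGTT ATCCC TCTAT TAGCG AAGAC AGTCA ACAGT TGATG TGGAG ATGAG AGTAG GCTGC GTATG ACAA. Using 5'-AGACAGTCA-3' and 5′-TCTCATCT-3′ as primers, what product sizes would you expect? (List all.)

The forward primer AGACAGTCA matches the top strand at positions 30–38, 82–90.
The reverse primer's reverse complement is AGATGAGA, matching at positions 104–111.
Each forward site pairs with the reverse site to give a product ending at position 111: sizes 82, 30 bp.

82 bp, 30 bp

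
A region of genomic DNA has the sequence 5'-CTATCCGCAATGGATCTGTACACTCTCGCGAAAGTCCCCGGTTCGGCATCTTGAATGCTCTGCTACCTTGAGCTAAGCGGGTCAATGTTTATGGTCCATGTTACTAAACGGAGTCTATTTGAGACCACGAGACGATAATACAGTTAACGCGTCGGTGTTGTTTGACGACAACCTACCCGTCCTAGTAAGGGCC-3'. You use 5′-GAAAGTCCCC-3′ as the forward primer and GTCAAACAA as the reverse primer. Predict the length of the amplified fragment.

Scanning the template, GAAAGTCCCC occurs at positions 30–39; this primer anneals to the bottom strand there with its 3' end pointing downstream.
Reverse complement of the reverse primer: TTGTTTGAC. This occurs on the top strand at positions 158–166.
Amplicon spans positions 30–166: 137 bp.

137 bp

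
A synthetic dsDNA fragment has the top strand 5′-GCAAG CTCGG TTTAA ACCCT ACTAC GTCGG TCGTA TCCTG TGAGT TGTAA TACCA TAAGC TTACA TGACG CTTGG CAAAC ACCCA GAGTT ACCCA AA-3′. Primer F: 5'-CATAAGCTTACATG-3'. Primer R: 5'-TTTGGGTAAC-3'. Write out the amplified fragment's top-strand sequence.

The forward primer matches the template at positions 54–67.
Taking the reverse complement of TTTGGGTAAC gives GTTACCCAAA, found at positions 88–97 on the template; the primer anneals here to the top strand with its 3' end pointing upstream.
The product is the template from position 54 through 97 (44 bp).

5'-CATAAGCTTACATGACGCTTGGCAAACACCCAGAGTTACCCAAA-3'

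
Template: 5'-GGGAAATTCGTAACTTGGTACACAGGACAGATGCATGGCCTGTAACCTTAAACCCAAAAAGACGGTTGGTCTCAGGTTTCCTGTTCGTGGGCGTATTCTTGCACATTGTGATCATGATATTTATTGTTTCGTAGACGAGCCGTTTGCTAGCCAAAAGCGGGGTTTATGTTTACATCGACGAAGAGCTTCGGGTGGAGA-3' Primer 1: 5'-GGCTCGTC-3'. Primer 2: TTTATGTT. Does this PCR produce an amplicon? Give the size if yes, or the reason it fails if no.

No product — the primers' 3' ends point away from each other.

Primer 1 (GGCTCGTC) has reverse complement GACGAGCC, which matches the top strand at positions 134–141; primer 1 anneals to the top strand there with its 3' end pointing upstream toward position 134.
Primer 2 (TTTATGTT) matches the top strand directly at positions 163–170; it anneals to the bottom strand with its 3' end pointing downstream toward position 170.
The 3' ends diverge (primer 1 extends toward position 1, primer 2 toward position 198), so the primers never converge on a shared product.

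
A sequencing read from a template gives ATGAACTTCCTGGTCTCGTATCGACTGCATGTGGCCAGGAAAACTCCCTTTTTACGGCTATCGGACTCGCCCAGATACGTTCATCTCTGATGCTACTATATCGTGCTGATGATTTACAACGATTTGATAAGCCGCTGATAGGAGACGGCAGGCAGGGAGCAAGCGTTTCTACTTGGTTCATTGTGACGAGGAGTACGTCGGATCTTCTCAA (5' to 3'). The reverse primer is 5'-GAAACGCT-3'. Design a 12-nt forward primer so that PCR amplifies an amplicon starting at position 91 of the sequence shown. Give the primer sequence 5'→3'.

5'-TGCTACTATATC-3'

The reverse primer's reverse complement AGCGTTTC matches the template at positions 162–169; the product starts at position 91.
The forward primer is identical to the top strand over positions 91–102: TGCTACTATATC.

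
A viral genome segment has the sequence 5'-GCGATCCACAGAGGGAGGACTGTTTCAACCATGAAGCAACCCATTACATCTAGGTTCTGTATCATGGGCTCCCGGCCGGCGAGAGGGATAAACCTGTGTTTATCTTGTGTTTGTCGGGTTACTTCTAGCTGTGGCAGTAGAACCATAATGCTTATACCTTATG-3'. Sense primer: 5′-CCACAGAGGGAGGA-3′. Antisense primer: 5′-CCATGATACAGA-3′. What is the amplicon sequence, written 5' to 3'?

Scanning the template, CCACAGAGGGAGGA occurs at positions 6–19; this primer anneals to the bottom strand there with its 3' end pointing downstream.
The reverse primer's reverse complement is TCTGTATCATGG, which matches the template at positions 56–67.
The product is the template from position 6 through 67 (62 bp).

5'-CCACAGAGGGAGGACTGTTTCAACCATGAAGCAACCCATTACATCTAGGTTCTGTATCATGG-3'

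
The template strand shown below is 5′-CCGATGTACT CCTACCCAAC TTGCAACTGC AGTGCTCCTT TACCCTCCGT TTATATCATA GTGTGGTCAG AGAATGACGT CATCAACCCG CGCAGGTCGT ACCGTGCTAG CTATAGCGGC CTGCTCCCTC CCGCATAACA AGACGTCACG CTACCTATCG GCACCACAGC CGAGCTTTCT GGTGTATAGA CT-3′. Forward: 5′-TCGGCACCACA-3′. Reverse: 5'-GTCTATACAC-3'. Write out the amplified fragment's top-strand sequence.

5'-TCGGCACCACAGCCGAGCTTTCTGGTGTATAGAC-3'

Forward primer TCGGCACCACA is found on the top strand at positions 158–168.
The reverse primer's reverse complement is GTGTATAGAC, which matches the template at positions 182–191.
The product is the template from position 158 through 191 (34 bp).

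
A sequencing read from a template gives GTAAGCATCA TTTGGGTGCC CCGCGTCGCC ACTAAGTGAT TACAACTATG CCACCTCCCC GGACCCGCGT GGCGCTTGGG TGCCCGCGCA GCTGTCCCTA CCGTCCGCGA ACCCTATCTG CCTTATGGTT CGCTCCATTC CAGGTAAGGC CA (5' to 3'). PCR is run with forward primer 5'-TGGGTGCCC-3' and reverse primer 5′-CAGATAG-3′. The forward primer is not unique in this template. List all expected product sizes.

The forward primer TGGGTGCCC matches the top strand at positions 13–21, 77–85.
The reverse primer's reverse complement is CTATCTG, matching at positions 114–120.
Each forward site pairs with the reverse site to give a product ending at position 120: sizes 108, 44 bp.

108 bp, 44 bp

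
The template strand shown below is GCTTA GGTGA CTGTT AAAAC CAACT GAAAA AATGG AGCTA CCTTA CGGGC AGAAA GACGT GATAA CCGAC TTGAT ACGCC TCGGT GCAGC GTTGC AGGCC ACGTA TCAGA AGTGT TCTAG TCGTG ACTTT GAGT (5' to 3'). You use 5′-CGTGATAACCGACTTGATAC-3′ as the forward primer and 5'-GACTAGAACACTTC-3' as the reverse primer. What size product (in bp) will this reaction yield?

The forward primer matches the template at positions 58–77.
The reverse primer's reverse complement is GAAGTGTTCTAGTC, which matches the template at positions 109–122.
Product length = (reverse-primer end) − (forward-primer start) + 1 = 122 − 58 + 1 = 65 bp.

65 bp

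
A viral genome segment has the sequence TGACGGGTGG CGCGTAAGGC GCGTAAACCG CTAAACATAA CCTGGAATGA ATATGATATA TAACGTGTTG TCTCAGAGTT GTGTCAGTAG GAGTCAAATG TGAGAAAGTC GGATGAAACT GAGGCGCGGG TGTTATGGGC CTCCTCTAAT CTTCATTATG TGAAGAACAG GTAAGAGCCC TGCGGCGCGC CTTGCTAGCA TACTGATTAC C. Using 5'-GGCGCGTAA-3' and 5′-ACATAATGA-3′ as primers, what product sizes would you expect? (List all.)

The forward primer GGCGCGTAA matches the top strand at positions 9–17, 18–26.
The reverse primer's reverse complement is TCATTATGT, matching at positions 153–161.
Each forward site pairs with the reverse site to give a product ending at position 161: sizes 153, 144 bp.

153 bp, 144 bp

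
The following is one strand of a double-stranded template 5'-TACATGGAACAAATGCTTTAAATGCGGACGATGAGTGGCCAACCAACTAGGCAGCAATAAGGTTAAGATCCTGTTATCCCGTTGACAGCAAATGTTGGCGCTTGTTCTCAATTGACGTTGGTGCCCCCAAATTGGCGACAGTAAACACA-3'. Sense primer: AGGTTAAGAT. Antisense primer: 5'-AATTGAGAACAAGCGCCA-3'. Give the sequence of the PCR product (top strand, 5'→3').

Scanning the template, AGGTTAAGAT occurs at positions 60–69; this primer anneals to the bottom strand there with its 3' end pointing downstream.
Taking the reverse complement of AATTGAGAACAAGCGCCA gives TGGCGCTTGTTCTCAATT, found at positions 96–113 on the template; the primer anneals here to the top strand with its 3' end pointing upstream.
The product is the template from position 60 through 113 (54 bp).

5'-AGGTTAAGATCCTGTTATCCCGTTGACAGCAAATGTTGGCGCTTGTTCTCAATT-3'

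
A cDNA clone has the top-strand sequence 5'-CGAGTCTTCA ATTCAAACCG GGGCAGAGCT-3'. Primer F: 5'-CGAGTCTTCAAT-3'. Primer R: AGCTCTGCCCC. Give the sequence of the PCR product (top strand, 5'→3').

Scanning the template, CGAGTCTTCAAT occurs at positions 1–12; this primer anneals to the bottom strand there with its 3' end pointing downstream.
Taking the reverse complement of AGCTCTGCCCC gives GGGGCAGAGCT, found at positions 20–30 on the template; the primer anneals here to the top strand with its 3' end pointing upstream.
The product is the template from position 1 through 30 (30 bp).

5'-CGAGTCTTCAATTCAAACCGGGGCAGAGCT-3'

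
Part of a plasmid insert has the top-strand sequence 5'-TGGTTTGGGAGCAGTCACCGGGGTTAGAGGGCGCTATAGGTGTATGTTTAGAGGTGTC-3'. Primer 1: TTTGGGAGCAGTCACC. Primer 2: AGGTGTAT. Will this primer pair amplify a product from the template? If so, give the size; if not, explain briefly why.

No product — both primers anneal to the same strand and extend in the same direction.

Primer 1 (TTTGGGAGCAGTCACC) matches the top strand at positions 4–19 (3' end points downstream).
Primer 2 (AGGTGTAT) also matches the top strand directly, at positions 38–45 — its reverse complement ATACACCT is not present.
Both primers anneal to the bottom strand with 3' ends pointing the same way, so neither can prime synthesis back toward the other.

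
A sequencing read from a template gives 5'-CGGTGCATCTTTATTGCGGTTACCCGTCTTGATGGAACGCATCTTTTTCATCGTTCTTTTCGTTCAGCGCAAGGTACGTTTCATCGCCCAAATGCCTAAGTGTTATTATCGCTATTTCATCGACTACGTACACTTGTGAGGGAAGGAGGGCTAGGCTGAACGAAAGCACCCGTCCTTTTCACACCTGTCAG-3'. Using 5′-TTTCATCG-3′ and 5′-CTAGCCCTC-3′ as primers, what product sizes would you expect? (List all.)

109 bp, 76 bp, 40 bp

The forward primer TTTCATCG matches the top strand at positions 46–53, 79–86, 115–122.
The reverse primer's reverse complement is GAGGGCTAG, matching at positions 146–154.
Each forward site pairs with the reverse site to give a product ending at position 154: sizes 109, 76, 40 bp.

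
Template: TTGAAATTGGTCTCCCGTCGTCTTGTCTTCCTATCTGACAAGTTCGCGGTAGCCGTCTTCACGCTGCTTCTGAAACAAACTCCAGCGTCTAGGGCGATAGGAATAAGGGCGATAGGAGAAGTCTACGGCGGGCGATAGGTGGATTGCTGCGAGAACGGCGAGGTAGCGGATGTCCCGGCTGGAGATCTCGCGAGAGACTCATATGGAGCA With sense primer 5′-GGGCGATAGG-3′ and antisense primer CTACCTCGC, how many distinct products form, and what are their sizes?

Three products: 75 bp, 60 bp, 37 bp

The forward primer GGGCGATAGG matches the top strand at positions 92–101, 107–116, 130–139.
The reverse primer's reverse complement is GCGAGGTAG, matching at positions 158–166.
Each forward site pairs with the reverse site to give a product ending at position 166: sizes 75, 60, 37 bp.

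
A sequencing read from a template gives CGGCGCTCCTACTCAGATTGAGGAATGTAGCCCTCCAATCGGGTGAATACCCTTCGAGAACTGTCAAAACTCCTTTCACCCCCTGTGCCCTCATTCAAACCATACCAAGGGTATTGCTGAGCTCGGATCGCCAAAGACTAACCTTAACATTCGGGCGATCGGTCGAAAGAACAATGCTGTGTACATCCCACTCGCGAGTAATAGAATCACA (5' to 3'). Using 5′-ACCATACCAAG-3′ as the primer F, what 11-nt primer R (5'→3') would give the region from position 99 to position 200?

5'-TACTCGCGAGT-3'

The product's 3' end on the top strand is position 200.
The reverse primer anneals to the top strand over positions 190–200, i.e. to ACTCGCGAGTA.
Its sequence written 5'→3' is the reverse complement: TACTCGCGAGT.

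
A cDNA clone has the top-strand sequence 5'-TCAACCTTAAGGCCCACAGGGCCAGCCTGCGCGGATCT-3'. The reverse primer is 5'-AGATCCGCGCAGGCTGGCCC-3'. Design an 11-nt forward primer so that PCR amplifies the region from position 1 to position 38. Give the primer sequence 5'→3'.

The reverse primer's reverse complement GGGCCAGCCTGCGCGGATCT matches the template at positions 19–38; the product starts at position 1.
The forward primer is identical to the top strand over positions 1–11: TCAACCTTAAG.

5'-TCAACCTTAAG-3'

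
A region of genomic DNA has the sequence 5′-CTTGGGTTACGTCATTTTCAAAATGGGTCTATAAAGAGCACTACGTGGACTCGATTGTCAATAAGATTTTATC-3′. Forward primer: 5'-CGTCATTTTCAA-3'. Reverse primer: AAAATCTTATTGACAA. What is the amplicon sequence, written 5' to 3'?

The forward primer matches the template at positions 10–21.
Taking the reverse complement of AAAATCTTATTGACAA gives TTGTCAATAAGATTTT, found at positions 55–70 on the template; the primer anneals here to the top strand with its 3' end pointing upstream.
The product is the template from position 10 through 70 (61 bp).

5'-CGTCATTTTCAAAATGGGTCTATAAAGAGCACTACGTGGACTCGATTGTCAATAAGATTTT-3'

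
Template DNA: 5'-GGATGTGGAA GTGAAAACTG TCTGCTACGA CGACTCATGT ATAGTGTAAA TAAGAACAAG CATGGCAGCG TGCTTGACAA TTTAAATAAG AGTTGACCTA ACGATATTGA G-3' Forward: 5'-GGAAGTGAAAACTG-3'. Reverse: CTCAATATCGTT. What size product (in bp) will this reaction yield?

The forward primer matches the template at positions 7–20.
The reverse primer's reverse complement is AACGATATTGAG, which matches the template at positions 100–111.
The product runs from position 7 to position 111, so its length is 111 − 7 + 1 = 105 bp.

105 bp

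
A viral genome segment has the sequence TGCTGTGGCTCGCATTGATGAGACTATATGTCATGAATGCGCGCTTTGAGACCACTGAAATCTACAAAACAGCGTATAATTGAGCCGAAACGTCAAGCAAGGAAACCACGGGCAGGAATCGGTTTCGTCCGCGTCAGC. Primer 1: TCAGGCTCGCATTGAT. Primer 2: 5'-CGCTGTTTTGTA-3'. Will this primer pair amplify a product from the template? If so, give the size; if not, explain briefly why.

Primer 1 (TCAGGCTCGCATTGAT) does not match the top strand, and its reverse complement ATCAATGCGAGCCTGA does not match either.
With no annealing site for primer 1, no amplification occurs.

No product — primer 1 has no binding site in the template.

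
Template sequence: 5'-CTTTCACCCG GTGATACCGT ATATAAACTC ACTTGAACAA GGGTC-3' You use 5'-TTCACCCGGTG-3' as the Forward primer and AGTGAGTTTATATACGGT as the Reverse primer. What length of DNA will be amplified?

31 bp

The forward primer matches the template at positions 3–13.
The reverse primer's reverse complement is ACCGTATATAAACTCACT, which matches the template at positions 16–33.
Product length = (reverse-primer end) − (forward-primer start) + 1 = 33 − 3 + 1 = 31 bp.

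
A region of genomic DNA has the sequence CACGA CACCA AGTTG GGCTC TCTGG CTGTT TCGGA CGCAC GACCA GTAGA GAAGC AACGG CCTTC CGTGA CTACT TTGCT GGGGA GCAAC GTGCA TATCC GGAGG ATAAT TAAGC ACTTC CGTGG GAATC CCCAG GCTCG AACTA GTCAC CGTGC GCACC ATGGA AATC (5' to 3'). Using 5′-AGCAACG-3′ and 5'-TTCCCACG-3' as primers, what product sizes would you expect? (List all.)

76 bp, 44 bp

The forward primer AGCAACG matches the top strand at positions 53–59, 85–91.
The reverse primer's reverse complement is CGTGGGAA, matching at positions 121–128.
Each forward site pairs with the reverse site to give a product ending at position 128: sizes 76, 44 bp.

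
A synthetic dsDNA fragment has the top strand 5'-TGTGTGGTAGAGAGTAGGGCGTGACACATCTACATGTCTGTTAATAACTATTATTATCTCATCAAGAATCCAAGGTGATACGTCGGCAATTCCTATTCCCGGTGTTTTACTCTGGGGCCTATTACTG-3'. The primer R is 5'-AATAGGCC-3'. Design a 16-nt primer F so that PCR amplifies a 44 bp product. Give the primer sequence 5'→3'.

The reverse primer's reverse complement GGCCTATT matches the template at positions 116–123, so the product ends at position 123.
A 44 bp product then starts at position 123 − 44 + 1 = 80.
The forward primer is identical to the top strand there: ACGTCGGCAATTCCTA.

5'-ACGTCGGCAATTCCTA-3'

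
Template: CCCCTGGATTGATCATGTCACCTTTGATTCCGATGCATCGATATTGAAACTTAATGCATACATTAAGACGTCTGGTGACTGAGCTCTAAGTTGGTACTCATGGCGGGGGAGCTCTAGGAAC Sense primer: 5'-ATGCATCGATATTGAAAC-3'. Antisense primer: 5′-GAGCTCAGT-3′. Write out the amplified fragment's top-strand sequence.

Forward primer ATGCATCGATATTGAAAC is found on the top strand at positions 33–50.
The reverse primer's reverse complement is ACTGAGCTC, which matches the template at positions 78–86.
The product is the template from position 33 through 86 (54 bp).

5'-ATGCATCGATATTGAAACTTAATGCATACATTAAGACGTCTGGTGACTGAGCTC-3'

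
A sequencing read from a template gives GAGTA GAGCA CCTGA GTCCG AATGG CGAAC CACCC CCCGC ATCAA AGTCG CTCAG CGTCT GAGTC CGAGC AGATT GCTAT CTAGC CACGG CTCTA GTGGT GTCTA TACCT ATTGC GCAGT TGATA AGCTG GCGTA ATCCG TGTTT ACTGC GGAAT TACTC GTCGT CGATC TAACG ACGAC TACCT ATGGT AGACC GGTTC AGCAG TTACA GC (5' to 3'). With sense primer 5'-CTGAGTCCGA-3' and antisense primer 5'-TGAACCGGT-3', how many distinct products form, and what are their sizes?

The forward primer CTGAGTCCGA matches the top strand at positions 12–21, 59–68.
The reverse primer's reverse complement is ACCGGTTCA, matching at positions 193–201.
Each forward site pairs with the reverse site to give a product ending at position 201: sizes 190, 143 bp.

Two products: 190 bp, 143 bp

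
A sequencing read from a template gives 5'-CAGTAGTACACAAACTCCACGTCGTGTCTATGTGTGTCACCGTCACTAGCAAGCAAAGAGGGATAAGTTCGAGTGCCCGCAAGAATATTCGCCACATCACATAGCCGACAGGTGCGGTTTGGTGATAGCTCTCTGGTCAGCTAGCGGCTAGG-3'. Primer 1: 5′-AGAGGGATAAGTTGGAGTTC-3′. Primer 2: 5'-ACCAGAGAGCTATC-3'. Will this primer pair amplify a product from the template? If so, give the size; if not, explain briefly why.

Primer 1 (AGAGGGATAAGTTGGAGTTC) does not match the top strand, and its reverse complement GAACTCCAACTTATCCCTCT does not match either.
With no annealing site for primer 1, no amplification occurs.

No product — primer 1 has no binding site in the template.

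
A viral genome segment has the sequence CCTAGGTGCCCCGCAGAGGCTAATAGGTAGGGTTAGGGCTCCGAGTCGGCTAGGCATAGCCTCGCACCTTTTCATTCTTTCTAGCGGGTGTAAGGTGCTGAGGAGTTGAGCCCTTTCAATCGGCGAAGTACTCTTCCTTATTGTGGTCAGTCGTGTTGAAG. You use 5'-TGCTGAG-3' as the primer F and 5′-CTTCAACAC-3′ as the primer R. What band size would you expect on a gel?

Scanning the template, TGCTGAG occurs at positions 96–102; this primer anneals to the bottom strand there with its 3' end pointing downstream.
Taking the reverse complement of CTTCAACAC gives GTGTTGAAG, found at positions 153–161 on the template; the primer anneals here to the top strand with its 3' end pointing upstream.
Amplicon spans positions 96–161: 66 bp.

66 bp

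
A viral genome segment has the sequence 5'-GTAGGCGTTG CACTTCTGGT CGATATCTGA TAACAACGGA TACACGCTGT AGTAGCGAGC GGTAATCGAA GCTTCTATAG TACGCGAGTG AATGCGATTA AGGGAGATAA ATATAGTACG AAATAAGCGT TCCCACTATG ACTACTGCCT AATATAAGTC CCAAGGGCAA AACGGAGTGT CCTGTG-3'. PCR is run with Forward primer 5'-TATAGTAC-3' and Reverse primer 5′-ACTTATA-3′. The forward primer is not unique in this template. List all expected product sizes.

The forward primer TATAGTAC matches the top strand at positions 76–83, 112–119.
The reverse primer's reverse complement is TATAAGT, matching at positions 153–159.
Each forward site pairs with the reverse site to give a product ending at position 159: sizes 84, 48 bp.

84 bp, 48 bp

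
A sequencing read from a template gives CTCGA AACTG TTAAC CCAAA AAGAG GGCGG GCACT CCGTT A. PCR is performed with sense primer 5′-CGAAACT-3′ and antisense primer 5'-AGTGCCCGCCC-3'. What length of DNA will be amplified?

33 bp

Scanning the template, CGAAACT occurs at positions 3–9; this primer anneals to the bottom strand there with its 3' end pointing downstream.
Reverse complement of the reverse primer: GGGCGGGCACT. This occurs on the top strand at positions 25–35.
The product runs from position 3 to position 35, so its length is 35 − 3 + 1 = 33 bp.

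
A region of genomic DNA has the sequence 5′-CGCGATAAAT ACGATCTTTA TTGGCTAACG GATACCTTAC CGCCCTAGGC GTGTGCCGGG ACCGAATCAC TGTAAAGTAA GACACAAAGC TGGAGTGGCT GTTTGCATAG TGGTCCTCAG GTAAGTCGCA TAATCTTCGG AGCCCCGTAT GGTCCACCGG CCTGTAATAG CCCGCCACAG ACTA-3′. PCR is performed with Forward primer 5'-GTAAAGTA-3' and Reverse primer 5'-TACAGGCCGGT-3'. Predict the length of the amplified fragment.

95 bp

The forward primer matches the template at positions 72–79.
The reverse primer's reverse complement is ACCGGCCTGTA, which matches the template at positions 156–166.
The product runs from position 72 to position 166, so its length is 166 − 72 + 1 = 95 bp.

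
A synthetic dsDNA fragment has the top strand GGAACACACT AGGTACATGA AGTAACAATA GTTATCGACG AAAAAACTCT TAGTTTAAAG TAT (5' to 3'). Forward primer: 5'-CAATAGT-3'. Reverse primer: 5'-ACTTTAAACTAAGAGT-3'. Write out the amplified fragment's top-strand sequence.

5'-CAATAGTTATCGACGAAAAAACTCTTAGTTTAAAGT-3'

The forward primer matches the template at positions 26–32.
Taking the reverse complement of ACTTTAAACTAAGAGT gives ACTCTTAGTTTAAAGT, found at positions 46–61 on the template; the primer anneals here to the top strand with its 3' end pointing upstream.
The product is the template from position 26 through 61 (36 bp).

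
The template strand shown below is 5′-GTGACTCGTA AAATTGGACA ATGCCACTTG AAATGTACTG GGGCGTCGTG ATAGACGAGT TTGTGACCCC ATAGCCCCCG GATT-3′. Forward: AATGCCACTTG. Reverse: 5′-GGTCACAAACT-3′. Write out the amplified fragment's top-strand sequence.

5'-AATGCCACTTGAAATGTACTGGGGCGTCGTGATAGACGAGTTTGTGACC-3'

The forward primer matches the template at positions 20–30.
The reverse primer's reverse complement is AGTTTGTGACC, which matches the template at positions 58–68.
The product is the template from position 20 through 68 (49 bp).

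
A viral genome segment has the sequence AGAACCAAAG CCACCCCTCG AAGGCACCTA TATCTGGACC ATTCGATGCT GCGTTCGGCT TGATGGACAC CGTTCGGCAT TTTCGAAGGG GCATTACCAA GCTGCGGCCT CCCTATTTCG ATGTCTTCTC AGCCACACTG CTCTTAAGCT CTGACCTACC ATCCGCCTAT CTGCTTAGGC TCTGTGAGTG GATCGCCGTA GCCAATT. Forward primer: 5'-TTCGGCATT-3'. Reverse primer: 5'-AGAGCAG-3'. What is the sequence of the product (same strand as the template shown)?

The forward primer matches the template at positions 73–81.
Reverse complement of the reverse primer: CTGCTCT. This occurs on the top strand at positions 138–144.
The product is the template from position 73 through 144 (72 bp).

5'-TTCGGCATTTTCGAAGGGGCATTACCAAGCTGCGGCCTCCCTATTTCGATGTCTTCTCAGCCACACTGCTCT-3'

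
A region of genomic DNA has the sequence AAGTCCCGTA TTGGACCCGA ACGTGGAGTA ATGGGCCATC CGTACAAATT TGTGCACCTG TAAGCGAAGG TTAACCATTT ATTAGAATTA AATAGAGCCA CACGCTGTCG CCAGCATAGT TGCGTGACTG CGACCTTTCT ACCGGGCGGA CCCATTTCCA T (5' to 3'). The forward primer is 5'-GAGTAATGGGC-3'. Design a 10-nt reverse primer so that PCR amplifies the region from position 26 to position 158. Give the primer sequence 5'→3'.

5'-GAAATGGGTC-3'

The product's 3' end on the top strand is position 158.
The reverse primer anneals to the top strand over positions 149–158, i.e. to GACCCATTTC.
Its sequence written 5'→3' is the reverse complement: GAAATGGGTC.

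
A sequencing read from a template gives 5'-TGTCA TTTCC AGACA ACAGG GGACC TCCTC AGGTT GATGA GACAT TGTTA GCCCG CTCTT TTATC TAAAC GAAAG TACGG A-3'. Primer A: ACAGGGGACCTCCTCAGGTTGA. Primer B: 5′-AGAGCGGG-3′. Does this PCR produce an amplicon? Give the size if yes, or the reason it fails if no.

Primer A (ACAGGGGACCTCCTCAGGTTGA) matches the top strand at positions 16–37; it acts as a forward primer.
Primer B's reverse complement is CCCGCTCT, matching the top strand at positions 52–59; it acts as a reverse primer.
The 3' ends face each other across positions 16–59, giving a 44 bp product.

Yes — a 44 bp product.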